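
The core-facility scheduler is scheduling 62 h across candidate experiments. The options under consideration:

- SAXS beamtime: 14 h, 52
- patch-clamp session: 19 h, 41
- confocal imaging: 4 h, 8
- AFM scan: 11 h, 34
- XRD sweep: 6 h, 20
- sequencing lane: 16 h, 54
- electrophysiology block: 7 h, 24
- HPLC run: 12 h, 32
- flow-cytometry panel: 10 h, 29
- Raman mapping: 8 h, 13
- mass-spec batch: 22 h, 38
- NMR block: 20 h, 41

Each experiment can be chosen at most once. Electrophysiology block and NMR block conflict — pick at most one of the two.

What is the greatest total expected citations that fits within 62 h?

Taking the top-ratio experiments first gives SAXS beamtime + confocal imaging + AFM scan + XRD sweep + sequencing lane + electrophysiology block for 192 (58 h).
Dropping XRD sweep frees 6 h; slotting in flow-cytometry panel (10 h) lifts the total to 201 at 62 h.
Nothing else feasible within 62 h beats 201.

201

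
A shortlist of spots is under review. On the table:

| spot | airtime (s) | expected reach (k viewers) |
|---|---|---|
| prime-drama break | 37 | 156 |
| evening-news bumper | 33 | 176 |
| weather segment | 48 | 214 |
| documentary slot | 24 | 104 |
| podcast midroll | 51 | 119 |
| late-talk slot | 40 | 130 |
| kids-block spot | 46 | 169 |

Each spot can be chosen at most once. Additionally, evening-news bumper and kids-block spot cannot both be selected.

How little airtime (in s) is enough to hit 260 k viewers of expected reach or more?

57

Need the lightest bundle worth ≥ 260.
Taking evening-news bumper + documentary slot gives 280 (≥ 260) for 57 s.
No combination under 57 s hits 260.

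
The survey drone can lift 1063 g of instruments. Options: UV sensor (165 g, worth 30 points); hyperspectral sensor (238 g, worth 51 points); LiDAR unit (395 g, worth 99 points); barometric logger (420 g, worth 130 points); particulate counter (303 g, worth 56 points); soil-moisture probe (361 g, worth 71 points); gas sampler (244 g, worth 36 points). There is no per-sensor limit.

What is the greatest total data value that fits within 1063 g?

290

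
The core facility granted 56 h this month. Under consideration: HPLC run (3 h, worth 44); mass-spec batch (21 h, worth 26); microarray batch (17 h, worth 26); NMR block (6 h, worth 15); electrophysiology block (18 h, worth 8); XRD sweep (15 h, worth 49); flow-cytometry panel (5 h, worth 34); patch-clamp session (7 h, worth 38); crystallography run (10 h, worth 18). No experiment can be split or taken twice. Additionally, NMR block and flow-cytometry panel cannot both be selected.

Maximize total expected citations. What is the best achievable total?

191

Ranking by ratio (expected citations/h): HPLC run 14.67, flow-cytometry panel 6.80, patch-clamp session 5.43, XRD sweep 3.27.
Best packing: HPLC run + mass-spec batch + XRD sweep + flow-cytometry panel + patch-clamp session — 51 h, 191 total.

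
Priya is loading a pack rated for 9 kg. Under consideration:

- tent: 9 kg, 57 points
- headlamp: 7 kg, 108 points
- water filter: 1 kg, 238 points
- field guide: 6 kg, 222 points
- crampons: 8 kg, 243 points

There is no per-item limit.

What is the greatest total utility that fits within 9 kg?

9×water filter uses 9 of the 9 kg and totals 2142.
Every other selection either busts 9 kg or fails to beat 2142.

2142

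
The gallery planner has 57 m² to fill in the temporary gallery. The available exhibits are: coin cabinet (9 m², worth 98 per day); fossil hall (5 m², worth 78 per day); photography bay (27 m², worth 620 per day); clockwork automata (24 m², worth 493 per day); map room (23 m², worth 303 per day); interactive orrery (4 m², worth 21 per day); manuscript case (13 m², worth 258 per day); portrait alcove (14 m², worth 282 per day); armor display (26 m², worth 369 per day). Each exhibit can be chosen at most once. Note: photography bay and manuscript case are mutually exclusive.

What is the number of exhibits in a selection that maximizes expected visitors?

The maximum expected visitors within 57 m² is 1191.
For example fossil hall + photography bay + clockwork automata achieves it, using 56 m².
All optima have 3 exhibits.

3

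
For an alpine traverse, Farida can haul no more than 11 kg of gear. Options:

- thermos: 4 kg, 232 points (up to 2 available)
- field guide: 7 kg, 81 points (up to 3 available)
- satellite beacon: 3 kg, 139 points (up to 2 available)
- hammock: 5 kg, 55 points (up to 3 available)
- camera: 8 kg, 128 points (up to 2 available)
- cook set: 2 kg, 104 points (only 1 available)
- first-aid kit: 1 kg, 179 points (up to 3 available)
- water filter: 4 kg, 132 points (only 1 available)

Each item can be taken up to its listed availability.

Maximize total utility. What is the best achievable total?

The ratio ordering already packs tightly: 2×thermos + 3×first-aid kit, 11 kg, 1001.

1001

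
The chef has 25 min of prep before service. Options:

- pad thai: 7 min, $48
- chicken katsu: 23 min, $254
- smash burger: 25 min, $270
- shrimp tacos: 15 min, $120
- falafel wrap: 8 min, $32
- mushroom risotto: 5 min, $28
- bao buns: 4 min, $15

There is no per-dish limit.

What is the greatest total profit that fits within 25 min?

270

Taking the top-ratio dishes first gives chicken katsu for 254 (23 min).
The 23 min tied up in chicken katsu is better spent on smash burger — total rises to 270 (25 min).
Every other selection either busts 25 min or fails to beat 270.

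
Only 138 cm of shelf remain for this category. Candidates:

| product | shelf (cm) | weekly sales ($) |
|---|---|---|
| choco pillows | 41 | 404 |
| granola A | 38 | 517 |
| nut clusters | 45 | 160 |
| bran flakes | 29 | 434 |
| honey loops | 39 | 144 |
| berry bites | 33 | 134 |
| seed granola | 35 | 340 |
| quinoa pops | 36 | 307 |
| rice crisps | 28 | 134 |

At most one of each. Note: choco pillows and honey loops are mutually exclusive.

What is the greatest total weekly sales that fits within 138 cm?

1598

By weekly sales per cm: bran flakes 14.97, granola A 13.61, choco pillows 9.85, seed granola 9.71 lead.
Filling by ratio: choco pillows + granola A + bran flakes + rice crisps for 1489, with 2 cm left unused.
Replace choco pillows and rice crisps with seed granola + quinoa pops: the trade gains 109 net, giving 1598 at 138 cm.
Nothing else feasible within 138 cm beats 1598.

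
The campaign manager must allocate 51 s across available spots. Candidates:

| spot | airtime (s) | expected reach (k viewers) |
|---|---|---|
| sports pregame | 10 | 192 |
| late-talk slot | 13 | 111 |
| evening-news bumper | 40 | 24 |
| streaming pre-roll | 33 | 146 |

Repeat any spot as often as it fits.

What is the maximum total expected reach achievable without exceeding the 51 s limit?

960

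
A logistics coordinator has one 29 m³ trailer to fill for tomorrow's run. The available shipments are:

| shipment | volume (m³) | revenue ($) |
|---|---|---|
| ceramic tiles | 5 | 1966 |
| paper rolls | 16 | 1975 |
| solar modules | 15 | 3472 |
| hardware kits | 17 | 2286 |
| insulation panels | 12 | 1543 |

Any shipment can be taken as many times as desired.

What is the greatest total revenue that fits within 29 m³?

Best packing: 5×ceramic tiles — 25 m³, 9830 total.

9830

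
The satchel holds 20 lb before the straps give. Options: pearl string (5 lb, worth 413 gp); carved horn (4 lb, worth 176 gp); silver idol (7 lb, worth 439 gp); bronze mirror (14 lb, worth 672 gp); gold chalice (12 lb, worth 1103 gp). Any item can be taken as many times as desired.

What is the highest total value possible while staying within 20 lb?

1652

Filling by ratio: pearl string + gold chalice for 1516, with 3 lb left unused.
Dropping gold chalice frees 12 lb; slotting in 3×pearl string (15 lb) lifts the total to 1652 at 20 lb.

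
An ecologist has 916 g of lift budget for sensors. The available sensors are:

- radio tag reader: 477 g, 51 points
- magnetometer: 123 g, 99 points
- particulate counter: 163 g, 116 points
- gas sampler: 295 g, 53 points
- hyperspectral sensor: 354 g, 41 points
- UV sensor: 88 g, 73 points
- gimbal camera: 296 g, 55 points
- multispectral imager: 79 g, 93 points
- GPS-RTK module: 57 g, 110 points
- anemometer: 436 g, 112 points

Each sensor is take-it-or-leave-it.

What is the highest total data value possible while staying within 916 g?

546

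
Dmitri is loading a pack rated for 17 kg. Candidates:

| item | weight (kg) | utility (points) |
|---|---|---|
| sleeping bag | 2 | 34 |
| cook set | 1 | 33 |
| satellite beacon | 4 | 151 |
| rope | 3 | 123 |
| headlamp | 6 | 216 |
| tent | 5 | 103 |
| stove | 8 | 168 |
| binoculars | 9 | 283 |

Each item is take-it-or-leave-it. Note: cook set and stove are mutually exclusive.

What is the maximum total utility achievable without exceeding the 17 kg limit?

590

By utility per kg: rope 41.00, satellite beacon 37.75, headlamp 36.00 lead.
The ratio heuristic lands on sleeping bag + cook set + satellite beacon + rope + headlamp (557) but leaves 1 kg idle.
The 8 kg tied up in sleeping bag and headlamp is better spent on binoculars — total rises to 590 (17 kg).
An exhaustive check of the 256 subsets confirms 590.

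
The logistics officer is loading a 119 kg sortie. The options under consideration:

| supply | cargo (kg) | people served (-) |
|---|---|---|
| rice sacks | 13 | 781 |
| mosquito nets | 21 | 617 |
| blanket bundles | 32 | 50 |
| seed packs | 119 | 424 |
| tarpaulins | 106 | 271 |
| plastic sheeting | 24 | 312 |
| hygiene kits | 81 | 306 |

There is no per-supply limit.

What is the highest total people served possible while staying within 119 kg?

7029

Ranking by ratio (people served/kg): rice sacks 60.08, mosquito nets 29.38, plastic sheeting 13.00.
9×rice sacks uses 117 of the 119 kg and totals 7029.
No other feasible combination exceeds 7029.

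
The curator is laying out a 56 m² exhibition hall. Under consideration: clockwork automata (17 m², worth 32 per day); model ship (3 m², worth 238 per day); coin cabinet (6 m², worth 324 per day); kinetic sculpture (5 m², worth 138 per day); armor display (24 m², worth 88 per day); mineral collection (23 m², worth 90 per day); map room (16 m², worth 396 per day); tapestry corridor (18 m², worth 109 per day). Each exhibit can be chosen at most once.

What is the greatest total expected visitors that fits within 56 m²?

1205

Best packing: model ship + coin cabinet + kinetic sculpture + map room + tapestry corridor — 48 m², 1205 total.
Next best is model ship + coin cabinet + kinetic sculpture + mineral collection + map room at 1186 (53 m²) — short by 19.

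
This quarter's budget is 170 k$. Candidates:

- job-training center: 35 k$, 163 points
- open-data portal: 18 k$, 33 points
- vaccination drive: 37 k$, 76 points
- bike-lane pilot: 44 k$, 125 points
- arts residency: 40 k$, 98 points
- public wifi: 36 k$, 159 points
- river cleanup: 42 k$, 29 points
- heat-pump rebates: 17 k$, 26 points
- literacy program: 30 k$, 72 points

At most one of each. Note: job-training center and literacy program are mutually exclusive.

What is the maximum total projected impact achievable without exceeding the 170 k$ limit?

556

Density check — job-training center 4.66, public wifi 4.42, bike-lane pilot 2.84, arts residency 2.45 are the best per k$.
Greedy by ratio would take job-training center + bike-lane pilot + arts residency + public wifi: 155 k$ used, total 545.
Replace arts residency with open-data portal + vaccination drive: the trade gains 11 net, giving 556 at 170 k$.
Every other selection either busts 170 k$ or breaks a pairing rule or fails to beat 556.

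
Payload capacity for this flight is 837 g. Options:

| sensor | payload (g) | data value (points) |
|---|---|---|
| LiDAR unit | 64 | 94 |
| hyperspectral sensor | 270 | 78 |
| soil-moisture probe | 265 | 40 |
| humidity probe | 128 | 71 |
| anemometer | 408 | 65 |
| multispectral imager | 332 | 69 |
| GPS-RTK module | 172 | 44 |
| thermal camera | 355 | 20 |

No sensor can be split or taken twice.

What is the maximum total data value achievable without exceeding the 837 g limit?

312

By data value per g: LiDAR unit 1.47, humidity probe 0.55, hyperspectral sensor 0.29, GPS-RTK module 0.26 lead.
Greedy by ratio would take LiDAR unit + hyperspectral sensor + humidity probe + GPS-RTK module: 634 g used, total 287.
Dropping GPS-RTK module frees 172 g; slotting in multispectral imager (332 g) lifts the total to 312 at 794 g.
Runner-up LiDAR unit + hyperspectral sensor + humidity probe + GPS-RTK module tops out at 287.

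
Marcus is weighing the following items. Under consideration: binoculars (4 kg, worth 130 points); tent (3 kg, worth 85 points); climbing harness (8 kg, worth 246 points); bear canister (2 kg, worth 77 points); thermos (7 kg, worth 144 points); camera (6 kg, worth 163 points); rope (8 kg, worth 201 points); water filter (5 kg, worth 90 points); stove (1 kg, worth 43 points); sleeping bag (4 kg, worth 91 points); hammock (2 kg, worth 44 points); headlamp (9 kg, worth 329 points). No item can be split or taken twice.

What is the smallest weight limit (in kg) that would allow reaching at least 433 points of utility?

Look for the lowest-weight combination reaching 433.
bear canister + stove + headlamp reaches 449 using 12 kg.
No combination under 12 kg hits 433.

12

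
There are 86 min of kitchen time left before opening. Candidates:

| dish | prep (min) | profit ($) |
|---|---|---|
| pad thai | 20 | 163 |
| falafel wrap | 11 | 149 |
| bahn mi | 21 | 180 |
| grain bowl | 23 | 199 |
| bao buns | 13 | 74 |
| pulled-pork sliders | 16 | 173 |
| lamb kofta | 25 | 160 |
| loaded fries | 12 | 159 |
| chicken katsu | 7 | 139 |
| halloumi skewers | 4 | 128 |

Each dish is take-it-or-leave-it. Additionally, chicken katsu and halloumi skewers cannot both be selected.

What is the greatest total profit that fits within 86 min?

Pad thai + falafel wrap + grain bowl + pulled-pork sliders + loaded fries + halloumi skewers uses 86 of the 86 min and totals 971.
An exhaustive check of the 1024 subsets confirms 971.

971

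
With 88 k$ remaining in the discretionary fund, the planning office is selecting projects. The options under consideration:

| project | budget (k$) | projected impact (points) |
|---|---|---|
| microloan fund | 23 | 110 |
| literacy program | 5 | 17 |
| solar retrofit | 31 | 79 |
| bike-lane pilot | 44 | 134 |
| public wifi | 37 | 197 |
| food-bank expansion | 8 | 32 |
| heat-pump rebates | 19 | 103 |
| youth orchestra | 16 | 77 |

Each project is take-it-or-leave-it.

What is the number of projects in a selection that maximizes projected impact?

4

Best achievable projected impact is 442.
For example microloan fund + public wifi + food-bank expansion + heat-pump rebates achieves it, using 87 k$.
Any selection reaching 442 contains exactly 4 projects.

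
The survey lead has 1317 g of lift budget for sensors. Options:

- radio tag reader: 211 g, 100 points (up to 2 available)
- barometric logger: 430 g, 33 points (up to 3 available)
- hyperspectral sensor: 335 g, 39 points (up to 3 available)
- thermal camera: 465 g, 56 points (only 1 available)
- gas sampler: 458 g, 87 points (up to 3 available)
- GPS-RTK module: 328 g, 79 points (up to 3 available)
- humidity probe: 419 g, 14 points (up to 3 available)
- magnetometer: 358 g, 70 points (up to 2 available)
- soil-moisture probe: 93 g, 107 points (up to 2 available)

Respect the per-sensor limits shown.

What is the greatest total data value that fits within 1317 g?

The ratio ordering already packs tightly: 2×radio tag reader + 2×GPS-RTK module + 2×soil-moisture probe, 1264 g, 572.
No other feasible combination exceeds 572.

572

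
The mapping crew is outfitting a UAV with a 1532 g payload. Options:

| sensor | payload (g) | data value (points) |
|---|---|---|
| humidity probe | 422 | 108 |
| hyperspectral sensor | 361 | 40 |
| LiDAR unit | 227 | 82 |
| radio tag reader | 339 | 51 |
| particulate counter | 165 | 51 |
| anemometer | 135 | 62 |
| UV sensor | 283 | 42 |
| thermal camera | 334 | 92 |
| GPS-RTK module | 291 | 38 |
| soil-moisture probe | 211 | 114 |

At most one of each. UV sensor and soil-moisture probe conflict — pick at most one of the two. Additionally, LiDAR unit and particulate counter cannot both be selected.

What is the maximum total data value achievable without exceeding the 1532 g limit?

458

Taking humidity probe + LiDAR unit + anemometer + thermal camera + soil-moisture probe: 1329 g used, 458 in data value.
Next best is humidity probe + LiDAR unit + thermal camera + GPS-RTK module + soil-moisture probe at 434 (1485 g) — short by 24.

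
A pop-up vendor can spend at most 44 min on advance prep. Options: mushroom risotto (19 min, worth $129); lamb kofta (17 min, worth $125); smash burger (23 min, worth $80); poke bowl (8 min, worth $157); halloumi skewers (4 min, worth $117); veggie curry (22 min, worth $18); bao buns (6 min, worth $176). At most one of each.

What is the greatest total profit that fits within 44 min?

579

Ranking by ratio (profit/min): bao buns 29.33, halloumi skewers 29.25, poke bowl 19.62.
The ratio heuristic lands on lamb kofta + poke bowl + halloumi skewers + bao buns (575) but leaves 9 min idle.
Replace lamb kofta with mushroom risotto: the trade gains 4 net, giving 579 at 37 min.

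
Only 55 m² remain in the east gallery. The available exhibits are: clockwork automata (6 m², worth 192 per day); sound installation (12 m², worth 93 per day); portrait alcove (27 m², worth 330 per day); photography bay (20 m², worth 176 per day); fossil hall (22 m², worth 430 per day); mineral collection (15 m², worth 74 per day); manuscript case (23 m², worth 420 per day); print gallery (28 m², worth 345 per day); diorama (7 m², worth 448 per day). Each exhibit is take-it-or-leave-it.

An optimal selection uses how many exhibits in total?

3

Best achievable expected visitors is 1298.
One optimal bundle: fossil hall + manuscript case + diorama (52 m²).
Every optimal selection uses 3 exhibits.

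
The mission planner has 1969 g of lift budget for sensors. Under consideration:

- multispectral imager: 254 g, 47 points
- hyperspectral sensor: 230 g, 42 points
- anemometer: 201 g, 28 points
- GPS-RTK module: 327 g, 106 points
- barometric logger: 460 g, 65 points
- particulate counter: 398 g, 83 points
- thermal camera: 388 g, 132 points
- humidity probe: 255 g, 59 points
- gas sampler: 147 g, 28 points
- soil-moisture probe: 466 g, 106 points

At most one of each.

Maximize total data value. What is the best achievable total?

Ranking by ratio (data value/g): thermal camera 0.34, GPS-RTK module 0.32, humidity probe 0.23, soil-moisture probe 0.23.
A density-first pass picks GPS-RTK module + particulate counter + thermal camera + humidity probe + soil-moisture probe — 486 at 1834 g.
Dropping humidity probe frees 255 g; slotting in hyperspectral sensor + gas sampler (377 g) lifts the total to 497 at 1956 g.
Runner-up multispectral imager + hyperspectral sensor + GPS-RTK module + thermal camera + humidity probe + soil-moisture probe tops out at 492.

497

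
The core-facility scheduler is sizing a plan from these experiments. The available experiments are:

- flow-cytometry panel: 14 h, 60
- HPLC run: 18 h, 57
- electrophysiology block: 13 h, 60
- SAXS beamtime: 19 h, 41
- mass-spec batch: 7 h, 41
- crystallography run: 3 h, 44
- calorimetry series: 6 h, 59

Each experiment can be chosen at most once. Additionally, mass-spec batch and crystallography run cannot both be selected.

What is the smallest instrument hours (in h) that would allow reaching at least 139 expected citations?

Look for the lowest-instrument combination reaching 139.
Taking electrophysiology block + crystallography run + calorimetry series gives 163 (≥ 139) for 22 h.
Any bundle with less than 22 h falls short of 139.

22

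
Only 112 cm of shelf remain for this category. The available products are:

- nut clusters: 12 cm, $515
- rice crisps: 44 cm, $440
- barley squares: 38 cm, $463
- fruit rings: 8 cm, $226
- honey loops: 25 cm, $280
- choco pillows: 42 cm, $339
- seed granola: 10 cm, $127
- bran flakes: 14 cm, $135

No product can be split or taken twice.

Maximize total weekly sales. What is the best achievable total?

1771

Greedy by ratio would take nut clusters + barley squares + fruit rings + honey loops + seed granola + bran flakes: 107 cm used, total 1746.
Dropping honey loops and bran flakes frees 39 cm; slotting in rice crisps (44 cm) lifts the total to 1771 at 112 cm.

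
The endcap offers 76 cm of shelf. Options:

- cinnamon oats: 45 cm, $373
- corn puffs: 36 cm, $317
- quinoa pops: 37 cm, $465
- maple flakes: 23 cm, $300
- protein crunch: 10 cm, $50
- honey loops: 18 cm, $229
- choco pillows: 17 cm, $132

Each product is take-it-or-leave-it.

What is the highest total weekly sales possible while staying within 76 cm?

Filling by ratio: maple flakes + protein crunch + honey loops + choco pillows for 711, with 8 cm left unused.
Replace maple flakes and protein crunch with quinoa pops: the trade gains 115 net, giving 826 at 72 cm.
Runner-up quinoa pops + maple flakes + protein crunch tops out at 815.

826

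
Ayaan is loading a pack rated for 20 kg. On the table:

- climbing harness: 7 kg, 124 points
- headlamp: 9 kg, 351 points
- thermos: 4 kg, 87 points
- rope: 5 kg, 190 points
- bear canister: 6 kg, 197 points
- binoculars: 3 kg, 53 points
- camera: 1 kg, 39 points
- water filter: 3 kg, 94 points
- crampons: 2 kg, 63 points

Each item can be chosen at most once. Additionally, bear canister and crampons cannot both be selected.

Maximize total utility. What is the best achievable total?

738

By utility per kg: headlamp 39.00, camera 39.00, rope 38.00 lead.
A density-first pass picks headlamp + rope + camera + water filter + crampons — 737 at 20 kg.
Replace camera and water filter and crampons with bear canister: the trade gains 1 net, giving 738 at 20 kg.
Nothing else feasible within 20 kg beats 738.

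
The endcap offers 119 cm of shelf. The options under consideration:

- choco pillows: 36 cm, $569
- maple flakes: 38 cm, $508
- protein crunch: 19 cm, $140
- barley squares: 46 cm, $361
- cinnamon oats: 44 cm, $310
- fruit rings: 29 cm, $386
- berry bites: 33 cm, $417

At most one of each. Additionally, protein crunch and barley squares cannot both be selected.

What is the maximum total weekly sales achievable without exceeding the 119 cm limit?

Density check — choco pillows 15.81, maple flakes 13.37, fruit rings 13.31, berry bites 12.64 are the best per cm.
A density-first pass picks choco pillows + maple flakes + fruit rings — 1463 at 103 cm.
Replace maple flakes with protein crunch + berry bites: the trade gains 49 net, giving 1512 at 117 cm.
Nothing else feasible within 119 cm beats 1512.

1512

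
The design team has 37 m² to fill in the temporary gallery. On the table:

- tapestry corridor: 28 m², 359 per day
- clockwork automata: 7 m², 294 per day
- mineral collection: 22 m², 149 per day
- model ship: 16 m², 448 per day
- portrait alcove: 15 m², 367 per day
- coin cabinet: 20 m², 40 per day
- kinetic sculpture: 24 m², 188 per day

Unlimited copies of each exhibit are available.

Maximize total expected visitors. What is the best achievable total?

Density check — clockwork automata 42.00, model ship 28.00, portrait alcove 24.47 are the best per m².
Best packing: 5×clockwork automata — 35 m², 1470 total.
That's the maximum — no swap from here does better than 1470.

1470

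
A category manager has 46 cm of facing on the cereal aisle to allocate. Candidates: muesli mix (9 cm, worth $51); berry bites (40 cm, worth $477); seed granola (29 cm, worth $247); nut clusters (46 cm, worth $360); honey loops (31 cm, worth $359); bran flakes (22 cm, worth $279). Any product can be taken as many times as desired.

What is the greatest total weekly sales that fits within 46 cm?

558

Best packing: 2×bran flakes — 44 cm, 558 total.
The spare 2 cm is too small for any remaining product, and no exchange beats 558.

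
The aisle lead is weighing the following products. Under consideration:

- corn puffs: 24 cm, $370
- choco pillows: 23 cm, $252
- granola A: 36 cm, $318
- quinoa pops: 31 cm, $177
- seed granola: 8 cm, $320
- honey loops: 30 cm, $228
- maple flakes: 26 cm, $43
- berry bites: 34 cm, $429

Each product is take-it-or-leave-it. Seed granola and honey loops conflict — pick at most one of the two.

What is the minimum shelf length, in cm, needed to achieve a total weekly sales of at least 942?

55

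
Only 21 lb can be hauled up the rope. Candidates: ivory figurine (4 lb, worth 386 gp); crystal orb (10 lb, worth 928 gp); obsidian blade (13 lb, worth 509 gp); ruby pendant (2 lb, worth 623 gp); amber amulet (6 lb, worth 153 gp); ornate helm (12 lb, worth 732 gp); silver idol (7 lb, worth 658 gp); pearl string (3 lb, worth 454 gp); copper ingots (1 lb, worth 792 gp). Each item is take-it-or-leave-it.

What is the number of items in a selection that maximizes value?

5

Optimal total is 3183.
ivory figurine + crystal orb + ruby pendant + pearl string + copper ingots hits 3183 at 20 lb.
All optima have 5 items.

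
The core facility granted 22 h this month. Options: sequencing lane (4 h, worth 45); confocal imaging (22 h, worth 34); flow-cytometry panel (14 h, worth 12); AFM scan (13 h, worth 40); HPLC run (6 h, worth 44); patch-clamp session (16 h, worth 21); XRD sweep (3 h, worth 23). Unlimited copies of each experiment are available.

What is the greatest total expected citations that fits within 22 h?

Filling by ratio: 5×sequencing lane for 225, with 2 h left unused.
Dropping sequencing lane frees 4 h; slotting in 2×XRD sweep (6 h) lifts the total to 226 at 22 h.
No other feasible combination exceeds 226.

226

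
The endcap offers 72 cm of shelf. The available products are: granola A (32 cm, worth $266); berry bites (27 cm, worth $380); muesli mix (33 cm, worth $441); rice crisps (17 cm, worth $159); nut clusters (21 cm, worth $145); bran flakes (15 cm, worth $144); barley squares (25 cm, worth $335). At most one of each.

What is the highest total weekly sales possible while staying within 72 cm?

874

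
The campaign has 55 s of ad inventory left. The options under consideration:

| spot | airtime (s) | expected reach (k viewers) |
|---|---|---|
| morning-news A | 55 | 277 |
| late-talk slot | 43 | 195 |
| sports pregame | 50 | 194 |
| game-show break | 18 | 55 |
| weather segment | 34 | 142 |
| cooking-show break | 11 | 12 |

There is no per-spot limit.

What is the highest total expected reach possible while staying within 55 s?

277

Best packing: morning-news A — 55 s, 277 total.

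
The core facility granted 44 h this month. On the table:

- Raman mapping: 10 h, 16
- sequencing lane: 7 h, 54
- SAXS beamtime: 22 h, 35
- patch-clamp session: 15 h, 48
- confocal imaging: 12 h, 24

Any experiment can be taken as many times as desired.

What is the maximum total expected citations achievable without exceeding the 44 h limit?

Ranking by ratio (expected citations/h): sequencing lane 7.71, patch-clamp session 3.20, confocal imaging 2.00, Raman mapping 1.60.
Taking 6×sequencing lane: 42 h used, 324 in expected citations.

324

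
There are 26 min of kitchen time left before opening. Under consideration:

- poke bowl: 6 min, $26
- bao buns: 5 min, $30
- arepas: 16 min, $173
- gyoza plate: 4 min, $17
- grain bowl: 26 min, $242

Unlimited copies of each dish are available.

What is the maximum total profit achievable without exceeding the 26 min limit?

Density check — arepas 10.81, grain bowl 9.31, bao buns 6.00, poke bowl 4.33 are the best per min.
Taking the top-ratio dishes first gives 2×bao buns + arepas for 233 (26 min).
Replace 2×bao buns and arepas with grain bowl: the trade gains 9 net, giving 242 at 26 min.
Every other selection either busts 26 min or fails to beat 242.

242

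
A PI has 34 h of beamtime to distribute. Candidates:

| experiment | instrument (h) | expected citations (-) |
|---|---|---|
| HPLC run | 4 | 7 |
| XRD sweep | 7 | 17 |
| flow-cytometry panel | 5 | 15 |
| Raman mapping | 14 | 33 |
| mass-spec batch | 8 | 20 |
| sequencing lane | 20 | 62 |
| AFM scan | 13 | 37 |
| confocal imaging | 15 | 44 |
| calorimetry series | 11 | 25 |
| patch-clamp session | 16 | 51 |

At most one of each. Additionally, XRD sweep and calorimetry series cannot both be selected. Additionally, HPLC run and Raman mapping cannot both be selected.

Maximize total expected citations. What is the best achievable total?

Best packing: flow-cytometry panel + AFM scan + patch-clamp session — 34 h, 103 total.
No other feasible combination exceeds 103.

103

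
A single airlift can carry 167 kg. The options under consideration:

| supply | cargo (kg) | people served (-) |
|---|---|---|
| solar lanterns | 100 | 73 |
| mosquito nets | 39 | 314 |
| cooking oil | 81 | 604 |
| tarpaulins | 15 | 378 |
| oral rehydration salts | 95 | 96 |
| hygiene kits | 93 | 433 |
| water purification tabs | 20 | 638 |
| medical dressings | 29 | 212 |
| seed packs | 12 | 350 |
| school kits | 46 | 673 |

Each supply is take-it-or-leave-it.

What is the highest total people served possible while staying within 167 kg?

2565

The ratio ordering already packs tightly: mosquito nets + tarpaulins + water purification tabs + medical dressings + seed packs + school kits, 161 kg, 2565.
Every other selection either busts 167 kg or fails to beat 2565.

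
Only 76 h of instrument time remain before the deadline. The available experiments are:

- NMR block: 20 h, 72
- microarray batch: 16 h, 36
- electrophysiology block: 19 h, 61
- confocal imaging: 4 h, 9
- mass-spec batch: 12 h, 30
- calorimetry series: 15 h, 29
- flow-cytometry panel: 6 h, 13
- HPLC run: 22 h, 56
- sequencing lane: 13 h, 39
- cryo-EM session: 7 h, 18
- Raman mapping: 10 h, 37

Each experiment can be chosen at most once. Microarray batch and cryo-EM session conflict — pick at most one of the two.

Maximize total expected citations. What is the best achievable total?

240

Density check — Raman mapping 3.70, NMR block 3.60, electrophysiology block 3.21, sequencing lane 3.00 are the best per h.
Taking the top-ratio experiments first gives NMR block + electrophysiology block + confocal imaging + sequencing lane + cryo-EM session + Raman mapping for 236 (73 h).
The 4 h tied up in confocal imaging is better spent on flow-cytometry panel — total rises to 240 (75 h).
The closest alternative, NMR block + electrophysiology block + mass-spec batch + sequencing lane + Raman mapping, reaches only 239.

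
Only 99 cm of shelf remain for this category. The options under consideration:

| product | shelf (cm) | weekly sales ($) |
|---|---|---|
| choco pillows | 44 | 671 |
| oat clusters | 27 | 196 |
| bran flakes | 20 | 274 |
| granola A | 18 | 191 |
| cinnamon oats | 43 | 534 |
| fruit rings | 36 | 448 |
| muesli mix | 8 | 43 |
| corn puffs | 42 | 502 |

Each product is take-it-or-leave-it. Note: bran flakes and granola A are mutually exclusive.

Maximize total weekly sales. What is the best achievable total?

1310

Choco pillows + granola A + fruit rings uses 98 of the 99 cm and totals 1310.
Runner-up bran flakes + cinnamon oats + fruit rings tops out at 1256.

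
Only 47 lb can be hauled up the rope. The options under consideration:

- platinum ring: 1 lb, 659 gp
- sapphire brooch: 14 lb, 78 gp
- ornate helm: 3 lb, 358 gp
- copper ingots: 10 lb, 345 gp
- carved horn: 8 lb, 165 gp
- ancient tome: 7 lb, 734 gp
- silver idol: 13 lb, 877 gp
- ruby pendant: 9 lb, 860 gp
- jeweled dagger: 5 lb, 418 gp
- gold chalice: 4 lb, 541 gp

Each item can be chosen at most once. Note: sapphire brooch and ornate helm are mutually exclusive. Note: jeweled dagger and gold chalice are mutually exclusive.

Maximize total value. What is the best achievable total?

4374

Ranking by ratio (value/lb): platinum ring 659.00, gold chalice 135.25, ornate helm 119.33.
Best packing: platinum ring + ornate helm + copper ingots + ancient tome + silver idol + ruby pendant + gold chalice — 47 lb, 4374 total.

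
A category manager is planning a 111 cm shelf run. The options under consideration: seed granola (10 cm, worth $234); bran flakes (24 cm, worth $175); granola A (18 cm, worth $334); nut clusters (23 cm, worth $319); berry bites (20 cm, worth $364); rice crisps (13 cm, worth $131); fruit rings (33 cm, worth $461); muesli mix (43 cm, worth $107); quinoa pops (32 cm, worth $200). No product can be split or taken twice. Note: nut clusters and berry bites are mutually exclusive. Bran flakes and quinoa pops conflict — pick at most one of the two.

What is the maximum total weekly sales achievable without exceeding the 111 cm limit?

Density check — seed granola 23.40, granola A 18.56, berry bites 18.20 are the best per cm.
Best packing: seed granola + bran flakes + granola A + berry bites + fruit rings — 105 cm, 1568 total.

1568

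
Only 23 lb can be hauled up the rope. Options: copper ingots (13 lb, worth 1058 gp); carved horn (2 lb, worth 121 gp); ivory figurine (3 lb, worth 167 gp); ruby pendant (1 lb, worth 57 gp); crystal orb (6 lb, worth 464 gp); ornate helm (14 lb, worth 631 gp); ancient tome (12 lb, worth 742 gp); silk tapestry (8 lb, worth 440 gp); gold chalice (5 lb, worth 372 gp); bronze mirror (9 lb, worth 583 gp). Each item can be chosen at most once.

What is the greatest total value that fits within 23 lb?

Greedy by ratio would take copper ingots + carved horn + ruby pendant + crystal orb: 22 lb used, total 1700.
Replace carved horn with ivory figurine: the trade gains 46 net, giving 1746 at 23 lb.
Runner-up copper ingots + carved horn + ivory figurine + gold chalice tops out at 1718.

1746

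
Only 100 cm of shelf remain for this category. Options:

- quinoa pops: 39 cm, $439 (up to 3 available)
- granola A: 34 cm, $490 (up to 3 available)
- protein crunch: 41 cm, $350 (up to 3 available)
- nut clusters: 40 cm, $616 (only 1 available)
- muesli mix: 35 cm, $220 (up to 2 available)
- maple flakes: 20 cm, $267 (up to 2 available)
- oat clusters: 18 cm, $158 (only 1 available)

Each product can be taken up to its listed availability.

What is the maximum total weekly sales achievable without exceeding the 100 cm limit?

Taking granola A + nut clusters + maple flakes: 94 cm used, 1373 in weekly sales.
That's the maximum — no swap from here does better than 1373.

1373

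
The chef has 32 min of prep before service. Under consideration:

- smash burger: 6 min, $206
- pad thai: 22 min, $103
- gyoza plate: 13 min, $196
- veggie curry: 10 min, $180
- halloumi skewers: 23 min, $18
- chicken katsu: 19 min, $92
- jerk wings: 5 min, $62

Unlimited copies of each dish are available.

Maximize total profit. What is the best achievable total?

Best packing: 5×smash burger — 30 min, 1030 total.

1030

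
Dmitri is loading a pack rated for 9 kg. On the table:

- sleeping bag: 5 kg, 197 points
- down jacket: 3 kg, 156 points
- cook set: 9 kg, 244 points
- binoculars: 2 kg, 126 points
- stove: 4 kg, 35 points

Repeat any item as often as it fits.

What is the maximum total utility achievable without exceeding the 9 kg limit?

534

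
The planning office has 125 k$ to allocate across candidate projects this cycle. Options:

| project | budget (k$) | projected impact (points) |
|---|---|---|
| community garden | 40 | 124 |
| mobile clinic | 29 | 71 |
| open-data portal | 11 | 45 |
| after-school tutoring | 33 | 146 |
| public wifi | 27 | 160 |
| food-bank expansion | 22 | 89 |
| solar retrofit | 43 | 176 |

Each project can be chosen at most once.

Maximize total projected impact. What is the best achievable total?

Ranking by ratio (projected impact/k$): public wifi 5.93, after-school tutoring 4.42, solar retrofit 4.09, open-data portal 4.09.
The ratio heuristic lands on open-data portal + after-school tutoring + public wifi + solar retrofit (527) but leaves 11 k$ idle.
The 11 k$ tied up in open-data portal is better spent on food-bank expansion — total rises to 571 (125 k$).
Runner-up open-data portal + after-school tutoring + public wifi + solar retrofit tops out at 527.

571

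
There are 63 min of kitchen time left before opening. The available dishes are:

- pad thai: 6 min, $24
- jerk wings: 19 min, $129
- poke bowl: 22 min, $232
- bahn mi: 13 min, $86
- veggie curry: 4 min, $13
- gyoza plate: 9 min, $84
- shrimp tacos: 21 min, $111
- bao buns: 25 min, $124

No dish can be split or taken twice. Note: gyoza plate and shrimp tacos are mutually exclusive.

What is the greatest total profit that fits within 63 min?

531

Jerk wings + poke bowl + bahn mi + gyoza plate uses 63 of the 63 min and totals 531.
An exhaustive check of the 256 subsets confirms 531.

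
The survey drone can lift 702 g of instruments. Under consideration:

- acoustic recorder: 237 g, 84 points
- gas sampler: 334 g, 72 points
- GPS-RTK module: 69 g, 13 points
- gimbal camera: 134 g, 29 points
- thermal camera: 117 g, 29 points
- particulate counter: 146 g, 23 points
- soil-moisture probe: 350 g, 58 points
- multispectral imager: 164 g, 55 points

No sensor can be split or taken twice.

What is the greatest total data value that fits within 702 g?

Best packing: acoustic recorder + gimbal camera + thermal camera + multispectral imager — 652 g, 197 total.

197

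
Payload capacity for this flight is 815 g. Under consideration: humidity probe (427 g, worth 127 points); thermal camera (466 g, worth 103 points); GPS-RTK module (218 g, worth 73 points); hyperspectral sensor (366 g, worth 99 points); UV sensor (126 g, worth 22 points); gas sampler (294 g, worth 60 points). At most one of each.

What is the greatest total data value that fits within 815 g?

226

Density check — GPS-RTK module 0.33, humidity probe 0.30, hyperspectral sensor 0.27 are the best per g.
Filling by ratio: humidity probe + GPS-RTK module + UV sensor for 222, with 44 g left unused.
The 344 g tied up in GPS-RTK module and UV sensor is better spent on hyperspectral sensor — total rises to 226 (793 g).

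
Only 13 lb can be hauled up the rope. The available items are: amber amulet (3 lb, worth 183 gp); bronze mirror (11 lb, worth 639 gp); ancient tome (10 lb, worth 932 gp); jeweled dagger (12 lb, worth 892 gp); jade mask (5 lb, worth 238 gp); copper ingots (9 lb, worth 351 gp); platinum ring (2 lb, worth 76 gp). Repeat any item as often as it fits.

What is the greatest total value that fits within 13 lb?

1115

Amber amulet + ancient tome uses 13 of the 13 lb and totals 1115.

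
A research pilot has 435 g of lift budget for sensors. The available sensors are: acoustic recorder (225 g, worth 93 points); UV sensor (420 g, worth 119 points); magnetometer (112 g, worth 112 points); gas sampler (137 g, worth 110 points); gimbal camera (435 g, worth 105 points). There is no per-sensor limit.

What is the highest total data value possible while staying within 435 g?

336

3×magnetometer uses 336 of the 435 g and totals 336.
Nothing else within 435 g beats 336.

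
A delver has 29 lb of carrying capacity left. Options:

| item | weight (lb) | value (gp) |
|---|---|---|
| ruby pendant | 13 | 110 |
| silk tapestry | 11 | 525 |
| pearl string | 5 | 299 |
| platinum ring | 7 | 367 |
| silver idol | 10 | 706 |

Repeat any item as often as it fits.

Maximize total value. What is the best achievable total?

A density-first pass picks pearl string + 2×silver idol — 1711 at 25 lb.
Replace pearl string with platinum ring: the trade gains 68 net, giving 1779 at 27 lb.
That's the maximum — no swap from here does better than 1779.

1779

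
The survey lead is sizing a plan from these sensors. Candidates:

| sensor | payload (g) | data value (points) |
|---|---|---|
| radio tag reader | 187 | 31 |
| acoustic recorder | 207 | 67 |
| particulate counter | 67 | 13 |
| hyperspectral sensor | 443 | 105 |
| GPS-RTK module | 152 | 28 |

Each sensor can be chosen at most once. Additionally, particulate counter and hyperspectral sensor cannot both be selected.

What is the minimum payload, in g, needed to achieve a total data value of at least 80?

274

Minimise g subject to total data value ≥ 80.
acoustic recorder + particulate counter: 80 data value at 274 g.
No combination under 274 g hits 80.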